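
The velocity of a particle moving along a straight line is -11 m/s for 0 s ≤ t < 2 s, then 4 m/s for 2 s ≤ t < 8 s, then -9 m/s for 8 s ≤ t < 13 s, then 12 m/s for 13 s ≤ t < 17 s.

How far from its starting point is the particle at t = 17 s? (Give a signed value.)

5 m

Displacement is the signed area under the v-t curve.
0–2 s: -11 × 2 = -22 m
2–8 s: 4 × 6 = 24 m
8–13 s: -9 × 5 = -45 m
13–17 s: 12 × 4 = 48 m
Net displacement = 5 m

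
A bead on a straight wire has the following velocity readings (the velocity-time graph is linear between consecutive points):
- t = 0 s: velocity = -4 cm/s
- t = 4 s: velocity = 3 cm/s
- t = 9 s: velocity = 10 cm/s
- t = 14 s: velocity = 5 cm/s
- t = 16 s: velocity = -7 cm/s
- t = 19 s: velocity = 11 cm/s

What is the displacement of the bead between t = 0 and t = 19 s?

72 cm

Net displacement equals the area under the velocity-time graph (areas below the axis count negative).
0–4 s: ½(-4 + 3)(4) = -2 cm
4–9 s: ½(3 + 10)(5) = 32.5 cm
9–14 s: ½(10 + 5)(5) = 37.5 cm
14–16 s: ½(5 + -7)(2) = -2 cm
16–19 s: ½(-7 + 11)(3) = 6 cm
Net displacement = 72 cm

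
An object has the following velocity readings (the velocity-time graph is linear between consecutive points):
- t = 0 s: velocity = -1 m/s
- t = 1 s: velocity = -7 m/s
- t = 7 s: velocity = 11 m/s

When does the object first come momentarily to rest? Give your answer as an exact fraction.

t = 10/3 s

v changes sign on 1–7 s (from -7 to 11); the graph is linear there, so v = 0 at t = 1 + (7)·(7 − 1)/(11 − -7) = 10/3 s.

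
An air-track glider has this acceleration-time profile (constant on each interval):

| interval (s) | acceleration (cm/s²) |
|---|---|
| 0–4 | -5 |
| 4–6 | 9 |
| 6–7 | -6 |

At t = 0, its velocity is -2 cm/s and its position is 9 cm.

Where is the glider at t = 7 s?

-72 cm

On each constant-a segment, Δv = aΔt and Δx = v₀Δt + ½aΔt²; chain segment to segment.
0–4 s: v starts -2 cm/s; Δx = -2·4 + ½·-5·4² = -48 cm; v ends -22 cm/s.
4–6 s: v starts -22 cm/s; Δx = -22·2 + ½·9·2² = -26 cm; v ends -4 cm/s.
6–7 s: v starts -4 cm/s; Δx = -4·1 + ½·-6·1² = -7 cm; v ends -10 cm/s.
x(7) = 9 + Σ Δx = -72 cm.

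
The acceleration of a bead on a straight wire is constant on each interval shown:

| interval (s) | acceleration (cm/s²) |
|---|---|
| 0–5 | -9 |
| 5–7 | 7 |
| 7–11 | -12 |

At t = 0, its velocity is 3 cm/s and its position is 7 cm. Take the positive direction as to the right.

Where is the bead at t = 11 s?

-368.5 cm

On each constant-a segment, Δv = aΔt and Δx = v₀Δt + ½aΔt²; chain segment to segment.
0–5 s: v starts 3 cm/s; Δx = 3·5 + ½·-9·5² = -97.5 cm; v ends -42 cm/s.
5–7 s: v starts -42 cm/s; Δx = -42·2 + ½·7·2² = -70 cm; v ends -28 cm/s.
7–11 s: v starts -28 cm/s; Δx = -28·4 + ½·-12·4² = -208 cm; v ends -76 cm/s.
x(11) = 7 + Σ Δx = -368.5 cm.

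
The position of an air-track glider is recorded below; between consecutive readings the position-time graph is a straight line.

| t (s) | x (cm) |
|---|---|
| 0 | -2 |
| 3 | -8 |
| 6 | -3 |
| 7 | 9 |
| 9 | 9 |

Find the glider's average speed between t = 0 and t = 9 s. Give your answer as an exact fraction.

Average speed = (total path length)/(elapsed time); on a piecewise-linear x-t graph the path length is Σ|Δx|.
0–3 s: |Δx| = |-8 − -2| = 6 cm
3–6 s: |Δx| = |-3 − -8| = 5 cm
6–7 s: |Δx| = |9 − -3| = 12 cm
7–9 s: |Δx| = |9 − 9| = 0 cm
Total path = 23 cm; average speed = 23/9 = 23/9 cm/s.

23/9 cm/s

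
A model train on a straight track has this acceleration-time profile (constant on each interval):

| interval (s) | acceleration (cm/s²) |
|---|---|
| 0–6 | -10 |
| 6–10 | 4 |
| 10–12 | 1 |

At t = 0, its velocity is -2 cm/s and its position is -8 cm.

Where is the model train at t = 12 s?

-506 cm

On each constant-a segment, Δv = aΔt and Δx = v₀Δt + ½aΔt²; chain segment to segment.
0–6 s: v starts -2 cm/s; Δx = -2·6 + ½·-10·6² = -192 cm; v ends -62 cm/s.
6–10 s: v starts -62 cm/s; Δx = -62·4 + ½·4·4² = -216 cm; v ends -46 cm/s.
10–12 s: v starts -46 cm/s; Δx = -46·2 + ½·1·2² = -90 cm; v ends -44 cm/s.
x(12) = -8 + Σ Δx = -506 cm.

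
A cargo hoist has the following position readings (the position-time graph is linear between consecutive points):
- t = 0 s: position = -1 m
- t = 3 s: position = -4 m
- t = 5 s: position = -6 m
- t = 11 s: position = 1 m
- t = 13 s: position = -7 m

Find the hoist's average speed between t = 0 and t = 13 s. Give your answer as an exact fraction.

20/13 m/s

Average speed = (total path length)/(elapsed time); on a piecewise-linear x-t graph the path length is Σ|Δx|.
0–3 s: |Δx| = |-4 − -1| = 3 m
3–5 s: |Δx| = |-6 − -4| = 2 m
5–11 s: |Δx| = |1 − -6| = 7 m
11–13 s: |Δx| = |-7 − 1| = 8 m
Total path = 20 m; average speed = 20/13 = 20/13 m/s.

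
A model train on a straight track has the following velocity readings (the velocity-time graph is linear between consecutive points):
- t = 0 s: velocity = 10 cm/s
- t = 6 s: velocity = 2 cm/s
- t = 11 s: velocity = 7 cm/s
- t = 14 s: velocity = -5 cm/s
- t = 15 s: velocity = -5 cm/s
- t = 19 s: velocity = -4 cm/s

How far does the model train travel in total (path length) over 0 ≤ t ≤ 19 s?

90.75 cm

Distance (not displacement) is the total path length: add the absolute areas under v-t.
0–6 s: |½(10 + 2)(6)| = 36 cm
6–11 s: |½(2 + 7)(5)| = 22.5 cm
11–14 s: v = 0 at t = 12.75 s; triangle areas 6.125 + 3.125 = 9.25 cm
14–15 s: |-5| × 1 = 5 cm
15–19 s: |½(-5 + -4)(4)| = 18 cm
Total distance = 90.75 cm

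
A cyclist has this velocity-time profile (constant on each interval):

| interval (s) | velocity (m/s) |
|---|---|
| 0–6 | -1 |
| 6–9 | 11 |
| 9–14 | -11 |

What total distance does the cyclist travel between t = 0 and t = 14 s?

94 m

Distance (not displacement) is the total path length: add the absolute areas under v-t.
0–6 s: |-1| × 6 = 6 m
6–9 s: |11| × 3 = 33 m
9–14 s: |-11| × 5 = 55 m
Total distance = 94 m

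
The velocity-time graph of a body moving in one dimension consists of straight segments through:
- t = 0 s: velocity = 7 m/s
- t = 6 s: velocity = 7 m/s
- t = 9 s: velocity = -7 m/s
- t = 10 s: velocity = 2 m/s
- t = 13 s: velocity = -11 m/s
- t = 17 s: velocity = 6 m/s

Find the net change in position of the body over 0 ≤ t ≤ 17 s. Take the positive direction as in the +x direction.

16 m

Displacement is the signed area under the v-t curve.
0–6 s: 7 × 6 = 42 m
6–9 s: ½(7 + -7)(3) = 0 m
9–10 s: ½(-7 + 2)(1) = -2.5 m
10–13 s: ½(2 + -11)(3) = -13.5 m
13–17 s: ½(-11 + 6)(4) = -10 m
Net displacement = 16 m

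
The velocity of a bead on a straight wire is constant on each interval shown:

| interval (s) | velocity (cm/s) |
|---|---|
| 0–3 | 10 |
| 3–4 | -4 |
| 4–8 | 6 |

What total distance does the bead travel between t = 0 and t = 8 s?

58 cm

Total distance travelled is ∫|v| dt — sum the magnitudes of each area piece.
0–3 s: |10| × 3 = 30 cm
3–4 s: |-4| × 1 = 4 cm
4–8 s: |6| × 4 = 24 cm
Total distance = 58 cm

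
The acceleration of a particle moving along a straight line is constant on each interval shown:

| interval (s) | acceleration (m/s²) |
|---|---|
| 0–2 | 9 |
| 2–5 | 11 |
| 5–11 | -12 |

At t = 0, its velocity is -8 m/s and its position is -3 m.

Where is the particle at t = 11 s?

On each constant-a segment, Δv = aΔt and Δx = v₀Δt + ½aΔt²; chain segment to segment.
0–2 s: v starts -8 m/s; Δx = -8·2 + ½·9·2² = 2 m; v ends 10 m/s.
2–5 s: v starts 10 m/s; Δx = 10·3 + ½·11·3² = 79.5 m; v ends 43 m/s.
5–11 s: v starts 43 m/s; Δx = 43·6 + ½·-12·6² = 42 m; v ends -29 m/s.
x(11) = -3 + Σ Δx = 120.5 m.

120.5 m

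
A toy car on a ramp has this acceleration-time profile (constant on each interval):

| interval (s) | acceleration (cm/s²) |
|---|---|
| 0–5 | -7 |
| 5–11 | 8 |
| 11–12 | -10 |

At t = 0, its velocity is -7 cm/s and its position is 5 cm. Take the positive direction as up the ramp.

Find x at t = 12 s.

-224.5 cm

On each constant-a segment, Δv = aΔt and Δx = v₀Δt + ½aΔt²; chain segment to segment.
0–5 s: v starts -7 cm/s; Δx = -7·5 + ½·-7·5² = -122.5 cm; v ends -42 cm/s.
5–11 s: v starts -42 cm/s; Δx = -42·6 + ½·8·6² = -108 cm; v ends 6 cm/s.
11–12 s: v starts 6 cm/s; Δx = 6·1 + ½·-10·1² = 1 cm; v ends -4 cm/s.
x(12) = 5 + Σ Δx = -224.5 cm.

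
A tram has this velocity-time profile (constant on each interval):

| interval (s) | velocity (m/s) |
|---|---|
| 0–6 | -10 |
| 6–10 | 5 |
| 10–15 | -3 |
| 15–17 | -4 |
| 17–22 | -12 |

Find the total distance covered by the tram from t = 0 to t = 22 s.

163 m

Total distance travelled is ∫|v| dt — sum the magnitudes of each area piece.
0–6 s: |-10| × 6 = 60 m
6–10 s: |5| × 4 = 20 m
10–15 s: |-3| × 5 = 15 m
15–17 s: |-4| × 2 = 8 m
17–22 s: |-12| × 5 = 60 m
Total distance = 163 m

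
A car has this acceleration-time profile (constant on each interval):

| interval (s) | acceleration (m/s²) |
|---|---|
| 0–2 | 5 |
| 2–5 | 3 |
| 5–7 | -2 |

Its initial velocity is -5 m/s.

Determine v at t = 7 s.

10 m/s

Δv equals the area under the a-t graph; then v = v₀ + Δv.
0–2 s: 5 × 2 = 10 m/s
2–5 s: 3 × 3 = 9 m/s
5–7 s: -2 × 2 = -4 m/s
Δv = 15 m/s, so v(7) = -5 + (15) = 10 m/s.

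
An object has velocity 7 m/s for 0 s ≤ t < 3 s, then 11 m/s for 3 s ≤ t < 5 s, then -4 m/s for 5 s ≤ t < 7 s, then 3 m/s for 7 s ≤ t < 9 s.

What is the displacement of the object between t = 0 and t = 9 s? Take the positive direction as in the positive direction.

41 m

Net displacement equals the area under the velocity-time graph (areas below the axis count negative).
0–3 s: 7 × 3 = 21 m
3–5 s: 11 × 2 = 22 m
5–7 s: -4 × 2 = -8 m
7–9 s: 3 × 2 = 6 m
Net displacement = 41 m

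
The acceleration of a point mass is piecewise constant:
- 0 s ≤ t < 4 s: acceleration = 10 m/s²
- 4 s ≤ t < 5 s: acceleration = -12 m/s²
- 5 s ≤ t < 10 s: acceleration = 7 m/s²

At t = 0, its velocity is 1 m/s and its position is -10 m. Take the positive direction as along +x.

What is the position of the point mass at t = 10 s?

On each constant-a segment, Δv = aΔt and Δx = v₀Δt + ½aΔt²; chain segment to segment.
0–4 s: v starts 1 m/s; Δx = 1·4 + ½·10·4² = 84 m; v ends 41 m/s.
4–5 s: v starts 41 m/s; Δx = 41·1 + ½·-12·1² = 35 m; v ends 29 m/s.
5–10 s: v starts 29 m/s; Δx = 29·5 + ½·7·5² = 232.5 m; v ends 64 m/s.
x(10) = -10 + Σ Δx = 341.5 m.

341.5 m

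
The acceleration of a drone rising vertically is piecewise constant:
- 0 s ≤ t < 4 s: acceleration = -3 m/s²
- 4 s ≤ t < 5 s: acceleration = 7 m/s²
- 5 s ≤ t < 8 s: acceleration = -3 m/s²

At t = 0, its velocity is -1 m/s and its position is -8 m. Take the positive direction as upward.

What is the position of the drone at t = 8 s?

-77 m

On each constant-a segment, Δv = aΔt and Δx = v₀Δt + ½aΔt²; chain segment to segment.
0–4 s: v starts -1 m/s; Δx = -1·4 + ½·-3·4² = -28 m; v ends -13 m/s.
4–5 s: v starts -13 m/s; Δx = -13·1 + ½·7·1² = -9.5 m; v ends -6 m/s.
5–8 s: v starts -6 m/s; Δx = -6·3 + ½·-3·3² = -31.5 m; v ends -15 m/s.
x(8) = -8 + Σ Δx = -77 m.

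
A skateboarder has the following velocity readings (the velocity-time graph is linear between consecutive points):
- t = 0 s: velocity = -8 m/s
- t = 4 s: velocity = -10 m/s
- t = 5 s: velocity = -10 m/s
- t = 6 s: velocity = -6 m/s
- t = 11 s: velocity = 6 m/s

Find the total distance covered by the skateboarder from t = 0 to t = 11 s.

69 m

Distance (not displacement) is the total path length: add the absolute areas under v-t.
0–4 s: |½(-8 + -10)(4)| = 36 m
4–5 s: |-10| × 1 = 10 m
5–6 s: |½(-10 + -6)(1)| = 8 m
6–11 s: v = 0 at t = 8.5 s; triangle areas 7.5 + 7.5 = 15 m
Total distance = 69 m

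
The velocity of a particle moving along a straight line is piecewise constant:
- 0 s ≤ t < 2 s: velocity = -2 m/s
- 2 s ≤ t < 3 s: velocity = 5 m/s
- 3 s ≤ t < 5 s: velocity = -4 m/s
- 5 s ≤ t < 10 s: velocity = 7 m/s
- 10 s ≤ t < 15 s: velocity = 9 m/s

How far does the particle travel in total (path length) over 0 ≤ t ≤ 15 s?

97 m

Total distance travelled is ∫|v| dt — sum the magnitudes of each area piece.
0–2 s: |-2| × 2 = 4 m
2–3 s: |5| × 1 = 5 m
3–5 s: |-4| × 2 = 8 m
5–10 s: |7| × 5 = 35 m
10–15 s: |9| × 5 = 45 m
Total distance = 97 m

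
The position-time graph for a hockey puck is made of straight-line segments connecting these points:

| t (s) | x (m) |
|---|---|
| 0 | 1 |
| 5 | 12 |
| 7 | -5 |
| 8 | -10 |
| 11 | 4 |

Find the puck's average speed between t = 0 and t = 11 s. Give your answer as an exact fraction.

Average speed = (total path length)/(elapsed time); on a piecewise-linear x-t graph the path length is Σ|Δx|.
0–5 s: |Δx| = |12 − 1| = 11 m
5–7 s: |Δx| = |-5 − 12| = 17 m
7–8 s: |Δx| = |-10 − -5| = 5 m
8–11 s: |Δx| = |4 − -10| = 14 m
Total path = 47 m; average speed = 47/11 = 47/11 m/s.

47/11 m/s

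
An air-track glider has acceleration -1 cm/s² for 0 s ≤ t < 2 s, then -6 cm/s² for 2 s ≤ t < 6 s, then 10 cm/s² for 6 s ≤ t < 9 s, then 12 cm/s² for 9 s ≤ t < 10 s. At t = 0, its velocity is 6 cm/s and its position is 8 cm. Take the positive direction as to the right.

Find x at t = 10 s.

-13 cm

On each constant-a segment, Δv = aΔt and Δx = v₀Δt + ½aΔt²; chain segment to segment.
0–2 s: v starts 6 cm/s; Δx = 6·2 + ½·-1·2² = 10 cm; v ends 4 cm/s.
2–6 s: v starts 4 cm/s; Δx = 4·4 + ½·-6·4² = -32 cm; v ends -20 cm/s.
6–9 s: v starts -20 cm/s; Δx = -20·3 + ½·10·3² = -15 cm; v ends 10 cm/s.
9–10 s: v starts 10 cm/s; Δx = 10·1 + ½·12·1² = 16 cm; v ends 22 cm/s.
x(10) = 8 + Σ Δx = -13 cm.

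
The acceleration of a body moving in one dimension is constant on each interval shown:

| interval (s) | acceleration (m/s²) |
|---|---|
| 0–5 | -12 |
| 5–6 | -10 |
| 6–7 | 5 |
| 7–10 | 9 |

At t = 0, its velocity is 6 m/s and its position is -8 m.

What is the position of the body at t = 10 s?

On each constant-a segment, Δv = aΔt and Δx = v₀Δt + ½aΔt²; chain segment to segment.
0–5 s: v starts 6 m/s; Δx = 6·5 + ½·-12·5² = -120 m; v ends -54 m/s.
5–6 s: v starts -54 m/s; Δx = -54·1 + ½·-10·1² = -59 m; v ends -64 m/s.
6–7 s: v starts -64 m/s; Δx = -64·1 + ½·5·1² = -61.5 m; v ends -59 m/s.
7–10 s: v starts -59 m/s; Δx = -59·3 + ½·9·3² = -136.5 m; v ends -32 m/s.
x(10) = -8 + Σ Δx = -385 m.

-385 m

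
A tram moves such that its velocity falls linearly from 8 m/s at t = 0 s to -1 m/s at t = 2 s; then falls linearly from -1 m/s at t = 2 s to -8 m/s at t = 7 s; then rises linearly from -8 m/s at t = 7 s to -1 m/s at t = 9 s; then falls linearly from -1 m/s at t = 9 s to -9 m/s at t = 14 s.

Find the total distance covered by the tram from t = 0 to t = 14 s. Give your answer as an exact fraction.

Total distance travelled is ∫|v| dt — sum the magnitudes of each area piece.
0–2 s: v = 0 at t = 16/9 s; triangle areas 64/9 + 1/9 = 65/9 m
2–7 s: |½(-1 + -8)(5)| = 22.5 m
7–9 s: |½(-8 + -1)(2)| = 9 m
9–14 s: |½(-1 + -9)(5)| = 25 m
Total distance = 1147/18 m

1147/18 m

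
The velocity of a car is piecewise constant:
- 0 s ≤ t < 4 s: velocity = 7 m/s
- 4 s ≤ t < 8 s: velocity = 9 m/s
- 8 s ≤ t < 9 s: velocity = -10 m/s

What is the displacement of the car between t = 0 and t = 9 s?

54 m

Displacement is the signed area under the v-t curve.
0–4 s: 7 × 4 = 28 m
4–8 s: 9 × 4 = 36 m
8–9 s: -10 × 1 = -10 m
Net displacement = 54 m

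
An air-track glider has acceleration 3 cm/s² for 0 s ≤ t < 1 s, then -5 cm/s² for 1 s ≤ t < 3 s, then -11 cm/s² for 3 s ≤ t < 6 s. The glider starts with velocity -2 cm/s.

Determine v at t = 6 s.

Δv equals the area under the a-t graph; then v = v₀ + Δv.
0–1 s: 3 × 1 = 3 cm/s
1–3 s: -5 × 2 = -10 cm/s
3–6 s: -11 × 3 = -33 cm/s
Δv = -40 cm/s, so v(6) = -2 + (-40) = -42 cm/s.

-42 cm/s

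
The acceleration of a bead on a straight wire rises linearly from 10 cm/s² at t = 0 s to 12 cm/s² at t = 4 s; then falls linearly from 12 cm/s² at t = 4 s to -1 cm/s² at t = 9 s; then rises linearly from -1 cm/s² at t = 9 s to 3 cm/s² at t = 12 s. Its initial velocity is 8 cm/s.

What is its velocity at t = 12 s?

82.5 cm/s

Δv equals the area under the a-t graph; then v = v₀ + Δv.
0–4 s: ½(10 + 12)(4) = 44 cm/s
4–9 s: ½(12 + -1)(5) = 27.5 cm/s
9–12 s: ½(-1 + 3)(3) = 3 cm/s
Δv = 74.5 cm/s, so v(12) = 8 + (74.5) = 82.5 cm/s.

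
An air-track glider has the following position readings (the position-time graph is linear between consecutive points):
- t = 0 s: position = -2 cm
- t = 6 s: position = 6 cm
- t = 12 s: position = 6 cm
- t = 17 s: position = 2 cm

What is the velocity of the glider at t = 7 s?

Velocity is the slope of the x-t graph on 6–12 s: (6 − 6)/(12 − 6) = 0 cm/s.

0 cm/s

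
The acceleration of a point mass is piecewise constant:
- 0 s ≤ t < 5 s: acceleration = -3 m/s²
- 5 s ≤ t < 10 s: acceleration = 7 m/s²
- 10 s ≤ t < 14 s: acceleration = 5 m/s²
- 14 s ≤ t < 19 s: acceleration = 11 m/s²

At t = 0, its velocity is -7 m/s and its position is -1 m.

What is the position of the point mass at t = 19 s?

On each constant-a segment, Δv = aΔt and Δx = v₀Δt + ½aΔt²; chain segment to segment.
0–5 s: v starts -7 m/s; Δx = -7·5 + ½·-3·5² = -72.5 m; v ends -22 m/s.
5–10 s: v starts -22 m/s; Δx = -22·5 + ½·7·5² = -22.5 m; v ends 13 m/s.
10–14 s: v starts 13 m/s; Δx = 13·4 + ½·5·4² = 92 m; v ends 33 m/s.
14–19 s: v starts 33 m/s; Δx = 33·5 + ½·11·5² = 302.5 m; v ends 88 m/s.
x(19) = -1 + Σ Δx = 298.5 m.

298.5 m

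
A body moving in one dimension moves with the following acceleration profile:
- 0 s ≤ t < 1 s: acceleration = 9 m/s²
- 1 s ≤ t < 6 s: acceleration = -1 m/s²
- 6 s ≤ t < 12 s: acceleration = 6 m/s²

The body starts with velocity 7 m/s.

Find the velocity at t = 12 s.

47 m/s

Δv equals the area under the a-t graph; then v = v₀ + Δv.
0–1 s: 9 × 1 = 9 m/s
1–6 s: -1 × 5 = -5 m/s
6–12 s: 6 × 6 = 36 m/s
Δv = 40 m/s, so v(12) = 7 + (40) = 47 m/s.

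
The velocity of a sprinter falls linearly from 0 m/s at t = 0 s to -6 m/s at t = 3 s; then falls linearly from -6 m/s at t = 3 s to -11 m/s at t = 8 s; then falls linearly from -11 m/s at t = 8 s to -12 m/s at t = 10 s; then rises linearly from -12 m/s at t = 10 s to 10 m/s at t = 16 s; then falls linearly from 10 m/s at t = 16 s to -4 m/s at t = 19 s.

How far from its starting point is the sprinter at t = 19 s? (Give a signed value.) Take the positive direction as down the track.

Displacement is the signed area under the v-t curve.
0–3 s: ½(0 + -6)(3) = -9 m
3–8 s: ½(-6 + -11)(5) = -42.5 m
8–10 s: ½(-11 + -12)(2) = -23 m
10–16 s: ½(-12 + 10)(6) = -6 m
16–19 s: ½(10 + -4)(3) = 9 m
Net displacement = -71.5 m

-71.5 m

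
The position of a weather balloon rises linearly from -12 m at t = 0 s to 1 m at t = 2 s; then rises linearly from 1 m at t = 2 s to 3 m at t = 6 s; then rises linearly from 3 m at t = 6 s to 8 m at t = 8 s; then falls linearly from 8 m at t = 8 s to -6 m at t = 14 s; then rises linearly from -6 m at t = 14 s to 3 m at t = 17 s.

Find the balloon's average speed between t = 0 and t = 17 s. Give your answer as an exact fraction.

Average speed = (total path length)/(elapsed time); on a piecewise-linear x-t graph the path length is Σ|Δx|.
0–2 s: |Δx| = |1 − -12| = 13 m
2–6 s: |Δx| = |3 − 1| = 2 m
6–8 s: |Δx| = |8 − 3| = 5 m
8–14 s: |Δx| = |-6 − 8| = 14 m
14–17 s: |Δx| = |3 − -6| = 9 m
Total path = 43 m; average speed = 43/17 = 43/17 m/s.

43/17 m/s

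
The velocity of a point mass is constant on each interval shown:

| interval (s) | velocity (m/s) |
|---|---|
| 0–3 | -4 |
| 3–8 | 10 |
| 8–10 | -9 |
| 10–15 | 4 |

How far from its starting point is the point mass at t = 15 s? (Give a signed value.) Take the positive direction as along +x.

Displacement is the signed area under the v-t curve.
0–3 s: -4 × 3 = -12 m
3–8 s: 10 × 5 = 50 m
8–10 s: -9 × 2 = -18 m
10–15 s: 4 × 5 = 20 m
Net displacement = 40 m

40 m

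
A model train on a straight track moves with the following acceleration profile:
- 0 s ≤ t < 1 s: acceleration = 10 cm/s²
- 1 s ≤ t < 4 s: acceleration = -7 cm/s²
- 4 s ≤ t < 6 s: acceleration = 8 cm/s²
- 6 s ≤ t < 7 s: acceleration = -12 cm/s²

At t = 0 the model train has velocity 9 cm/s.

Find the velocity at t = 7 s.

Δv equals the area under the a-t graph; then v = v₀ + Δv.
0–1 s: 10 × 1 = 10 cm/s
1–4 s: -7 × 3 = -21 cm/s
4–6 s: 8 × 2 = 16 cm/s
6–7 s: -12 × 1 = -12 cm/s
Δv = -7 cm/s, so v(7) = 9 + (-7) = 2 cm/s.

2 cm/s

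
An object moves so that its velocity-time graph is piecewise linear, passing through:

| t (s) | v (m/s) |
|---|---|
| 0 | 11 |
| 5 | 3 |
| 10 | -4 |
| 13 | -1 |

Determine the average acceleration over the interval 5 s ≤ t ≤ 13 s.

-0.5 m/s²

Average acceleration = Δv/Δt = (-1 − 3)/(13 − 5) = -0.5 m/s².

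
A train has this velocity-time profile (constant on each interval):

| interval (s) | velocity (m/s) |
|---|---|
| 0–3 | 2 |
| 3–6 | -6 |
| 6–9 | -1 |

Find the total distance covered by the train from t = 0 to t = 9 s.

27 m

Distance (not displacement) is the total path length: add the absolute areas under v-t.
0–3 s: |2| × 3 = 6 m
3–6 s: |-6| × 3 = 18 m
6–9 s: |-1| × 3 = 3 m
Total distance = 27 m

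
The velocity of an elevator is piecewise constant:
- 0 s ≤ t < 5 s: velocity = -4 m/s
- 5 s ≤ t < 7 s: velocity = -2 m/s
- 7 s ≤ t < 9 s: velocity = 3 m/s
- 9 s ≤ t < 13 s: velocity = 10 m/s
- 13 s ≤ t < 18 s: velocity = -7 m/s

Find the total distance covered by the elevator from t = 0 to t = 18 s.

Distance (not displacement) is the total path length: add the absolute areas under v-t.
0–5 s: |-4| × 5 = 20 m
5–7 s: |-2| × 2 = 4 m
7–9 s: |3| × 2 = 6 m
9–13 s: |10| × 4 = 40 m
13–18 s: |-7| × 5 = 35 m
Total distance = 105 m

105 m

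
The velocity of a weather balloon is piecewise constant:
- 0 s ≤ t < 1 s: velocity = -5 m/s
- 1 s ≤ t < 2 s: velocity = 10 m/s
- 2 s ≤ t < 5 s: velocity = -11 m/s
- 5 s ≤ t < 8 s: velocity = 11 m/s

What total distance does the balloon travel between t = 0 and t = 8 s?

81 m

Total distance travelled is ∫|v| dt — sum the magnitudes of each area piece.
0–1 s: |-5| × 1 = 5 m
1–2 s: |10| × 1 = 10 m
2–5 s: |-11| × 3 = 33 m
5–8 s: |11| × 3 = 33 m
Total distance = 81 m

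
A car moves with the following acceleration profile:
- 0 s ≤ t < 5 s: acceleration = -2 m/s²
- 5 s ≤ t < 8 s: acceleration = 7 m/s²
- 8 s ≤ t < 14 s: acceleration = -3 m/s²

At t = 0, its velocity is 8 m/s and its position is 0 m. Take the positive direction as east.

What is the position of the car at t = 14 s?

100.5 m

On each constant-a segment, Δv = aΔt and Δx = v₀Δt + ½aΔt²; chain segment to segment.
0–5 s: v starts 8 m/s; Δx = 8·5 + ½·-2·5² = 15 m; v ends -2 m/s.
5–8 s: v starts -2 m/s; Δx = -2·3 + ½·7·3² = 25.5 m; v ends 19 m/s.
8–14 s: v starts 19 m/s; Δx = 19·6 + ½·-3·6² = 60 m; v ends 1 m/s.
x(14) = 0 + Σ Δx = 100.5 m.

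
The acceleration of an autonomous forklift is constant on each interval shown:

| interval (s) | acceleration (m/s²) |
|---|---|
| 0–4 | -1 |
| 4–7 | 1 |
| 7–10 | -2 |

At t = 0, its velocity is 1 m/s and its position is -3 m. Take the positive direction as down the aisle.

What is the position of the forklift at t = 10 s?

On each constant-a segment, Δv = aΔt and Δx = v₀Δt + ½aΔt²; chain segment to segment.
0–4 s: v starts 1 m/s; Δx = 1·4 + ½·-1·4² = -4 m; v ends -3 m/s.
4–7 s: v starts -3 m/s; Δx = -3·3 + ½·1·3² = -4.5 m; v ends 0 m/s.
7–10 s: v starts 0 m/s; Δx = 0·3 + ½·-2·3² = -9 m; v ends -6 m/s.
x(10) = -3 + Σ Δx = -20.5 m.

-20.5 m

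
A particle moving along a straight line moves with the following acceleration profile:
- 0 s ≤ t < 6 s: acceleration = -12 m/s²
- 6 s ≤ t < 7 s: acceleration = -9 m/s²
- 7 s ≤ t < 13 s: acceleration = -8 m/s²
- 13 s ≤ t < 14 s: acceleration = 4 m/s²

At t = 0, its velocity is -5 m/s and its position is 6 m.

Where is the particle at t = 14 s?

On each constant-a segment, Δv = aΔt and Δx = v₀Δt + ½aΔt²; chain segment to segment.
0–6 s: v starts -5 m/s; Δx = -5·6 + ½·-12·6² = -246 m; v ends -77 m/s.
6–7 s: v starts -77 m/s; Δx = -77·1 + ½·-9·1² = -81.5 m; v ends -86 m/s.
7–13 s: v starts -86 m/s; Δx = -86·6 + ½·-8·6² = -660 m; v ends -134 m/s.
13–14 s: v starts -134 m/s; Δx = -134·1 + ½·4·1² = -132 m; v ends -130 m/s.
x(14) = 6 + Σ Δx = -1113.5 m.

-1113.5 m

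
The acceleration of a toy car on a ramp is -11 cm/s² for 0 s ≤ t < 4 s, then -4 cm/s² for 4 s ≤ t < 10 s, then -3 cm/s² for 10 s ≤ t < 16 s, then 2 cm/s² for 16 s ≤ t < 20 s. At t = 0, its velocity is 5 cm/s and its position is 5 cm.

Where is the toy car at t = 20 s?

-1109 cm

On each constant-a segment, Δv = aΔt and Δx = v₀Δt + ½aΔt²; chain segment to segment.
0–4 s: v starts 5 cm/s; Δx = 5·4 + ½·-11·4² = -68 cm; v ends -39 cm/s.
4–10 s: v starts -39 cm/s; Δx = -39·6 + ½·-4·6² = -306 cm; v ends -63 cm/s.
10–16 s: v starts -63 cm/s; Δx = -63·6 + ½·-3·6² = -432 cm; v ends -81 cm/s.
16–20 s: v starts -81 cm/s; Δx = -81·4 + ½·2·4² = -308 cm; v ends -73 cm/s.
x(20) = 5 + Σ Δx = -1109 cm.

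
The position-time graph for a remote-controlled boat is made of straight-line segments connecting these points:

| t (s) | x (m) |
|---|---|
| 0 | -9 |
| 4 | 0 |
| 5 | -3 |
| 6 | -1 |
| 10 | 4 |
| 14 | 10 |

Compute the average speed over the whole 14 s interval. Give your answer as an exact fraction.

Average speed = (total path length)/(elapsed time); on a piecewise-linear x-t graph the path length is Σ|Δx|.
0–4 s: |Δx| = |0 − -9| = 9 m
4–5 s: |Δx| = |-3 − 0| = 3 m
5–6 s: |Δx| = |-1 − -3| = 2 m
6–10 s: |Δx| = |4 − -1| = 5 m
10–14 s: |Δx| = |10 − 4| = 6 m
Total path = 25 m; average speed = 25/14 = 25/14 m/s.

25/14 m/s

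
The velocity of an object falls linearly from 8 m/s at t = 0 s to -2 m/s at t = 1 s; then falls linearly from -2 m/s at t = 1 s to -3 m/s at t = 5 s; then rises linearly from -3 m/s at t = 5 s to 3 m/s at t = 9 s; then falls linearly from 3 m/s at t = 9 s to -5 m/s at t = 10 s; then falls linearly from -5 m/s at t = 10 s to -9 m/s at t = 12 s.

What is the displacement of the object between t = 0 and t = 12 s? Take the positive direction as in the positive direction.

-22 m

Net displacement equals the area under the velocity-time graph (areas below the axis count negative).
0–1 s: ½(8 + -2)(1) = 3 m
1–5 s: ½(-2 + -3)(4) = -10 m
5–9 s: ½(-3 + 3)(4) = 0 m
9–10 s: ½(3 + -5)(1) = -1 m
10–12 s: ½(-5 + -9)(2) = -14 m
Net displacement = -22 m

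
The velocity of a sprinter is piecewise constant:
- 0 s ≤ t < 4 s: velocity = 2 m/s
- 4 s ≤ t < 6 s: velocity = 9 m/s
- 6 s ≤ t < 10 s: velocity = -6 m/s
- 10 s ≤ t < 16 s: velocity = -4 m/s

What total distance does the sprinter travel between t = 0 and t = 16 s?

74 m

Total distance travelled is ∫|v| dt — sum the magnitudes of each area piece.
0–4 s: |2| × 4 = 8 m
4–6 s: |9| × 2 = 18 m
6–10 s: |-6| × 4 = 24 m
10–16 s: |-4| × 6 = 24 m
Total distance = 74 m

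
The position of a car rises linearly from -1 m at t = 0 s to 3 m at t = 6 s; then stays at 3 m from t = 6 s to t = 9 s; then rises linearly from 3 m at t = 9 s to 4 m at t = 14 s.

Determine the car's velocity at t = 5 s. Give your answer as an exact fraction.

2/3 m/s

Velocity is the slope of the x-t graph on 0–6 s: (3 − -1)/(6 − 0) = 2/3 m/s.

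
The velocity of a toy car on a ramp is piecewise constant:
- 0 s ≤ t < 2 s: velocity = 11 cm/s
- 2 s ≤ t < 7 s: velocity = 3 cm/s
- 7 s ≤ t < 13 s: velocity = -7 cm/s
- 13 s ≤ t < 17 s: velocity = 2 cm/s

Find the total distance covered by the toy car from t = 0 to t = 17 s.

Distance (not displacement) is the total path length: add the absolute areas under v-t.
0–2 s: |11| × 2 = 22 cm
2–7 s: |3| × 5 = 15 cm
7–13 s: |-7| × 6 = 42 cm
13–17 s: |2| × 4 = 8 cm
Total distance = 87 cm

87 cm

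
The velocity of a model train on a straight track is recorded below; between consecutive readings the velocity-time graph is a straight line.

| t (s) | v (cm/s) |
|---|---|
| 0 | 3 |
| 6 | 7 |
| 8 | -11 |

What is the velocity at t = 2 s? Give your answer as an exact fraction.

13/3 cm/s

On 0–6 s the graph is linear from 3 to 7 cm/s: v(2) = 3 + (7 − 3)·(2 − 0)/(6 − 0) = 13/3 cm/s.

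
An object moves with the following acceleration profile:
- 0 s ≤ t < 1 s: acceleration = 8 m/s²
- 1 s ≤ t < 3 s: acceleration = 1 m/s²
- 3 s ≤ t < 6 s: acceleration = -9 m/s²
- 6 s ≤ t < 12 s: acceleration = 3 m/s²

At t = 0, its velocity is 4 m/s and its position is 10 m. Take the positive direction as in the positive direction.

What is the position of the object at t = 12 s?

21.5 m

On each constant-a segment, Δv = aΔt and Δx = v₀Δt + ½aΔt²; chain segment to segment.
0–1 s: v starts 4 m/s; Δx = 4·1 + ½·8·1² = 8 m; v ends 12 m/s.
1–3 s: v starts 12 m/s; Δx = 12·2 + ½·1·2² = 26 m; v ends 14 m/s.
3–6 s: v starts 14 m/s; Δx = 14·3 + ½·-9·3² = 1.5 m; v ends -13 m/s.
6–12 s: v starts -13 m/s; Δx = -13·6 + ½·3·6² = -24 m; v ends 5 m/s.
x(12) = 10 + Σ Δx = 21.5 m.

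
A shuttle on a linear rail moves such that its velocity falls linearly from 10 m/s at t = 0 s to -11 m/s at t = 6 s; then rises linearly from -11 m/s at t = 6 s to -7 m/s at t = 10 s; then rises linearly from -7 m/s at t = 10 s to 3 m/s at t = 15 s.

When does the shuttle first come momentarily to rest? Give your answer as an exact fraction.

t = 20/7 s

v changes sign on 0–6 s (from 10 to -11); the graph is linear there, so v = 0 at t = 0 + (-10)·(6 − 0)/(-11 − 10) = 20/7 s.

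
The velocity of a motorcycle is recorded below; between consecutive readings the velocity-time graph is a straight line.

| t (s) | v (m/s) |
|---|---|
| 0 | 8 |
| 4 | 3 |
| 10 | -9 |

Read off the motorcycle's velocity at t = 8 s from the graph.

-5 m/s

On 4–10 s the graph is linear from 3 to -9 m/s: v(8) = 3 + (-9 − 3)·(8 − 4)/(10 − 4) = -5 m/s.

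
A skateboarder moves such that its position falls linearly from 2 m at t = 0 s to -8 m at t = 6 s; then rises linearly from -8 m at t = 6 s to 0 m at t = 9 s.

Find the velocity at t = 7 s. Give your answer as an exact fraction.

8/3 m/s

Velocity is the slope of the x-t graph on 6–9 s: (0 − -8)/(9 − 6) = 8/3 m/s.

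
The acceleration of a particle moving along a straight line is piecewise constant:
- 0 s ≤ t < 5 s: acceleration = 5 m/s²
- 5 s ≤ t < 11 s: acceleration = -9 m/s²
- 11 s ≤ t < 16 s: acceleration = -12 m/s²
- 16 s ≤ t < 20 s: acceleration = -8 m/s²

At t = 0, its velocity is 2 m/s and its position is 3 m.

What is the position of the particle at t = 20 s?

On each constant-a segment, Δv = aΔt and Δx = v₀Δt + ½aΔt²; chain segment to segment.
0–5 s: v starts 2 m/s; Δx = 2·5 + ½·5·5² = 72.5 m; v ends 27 m/s.
5–11 s: v starts 27 m/s; Δx = 27·6 + ½·-9·6² = 0 m; v ends -27 m/s.
11–16 s: v starts -27 m/s; Δx = -27·5 + ½·-12·5² = -285 m; v ends -87 m/s.
16–20 s: v starts -87 m/s; Δx = -87·4 + ½·-8·4² = -412 m; v ends -119 m/s.
x(20) = 3 + Σ Δx = -621.5 m.

-621.5 m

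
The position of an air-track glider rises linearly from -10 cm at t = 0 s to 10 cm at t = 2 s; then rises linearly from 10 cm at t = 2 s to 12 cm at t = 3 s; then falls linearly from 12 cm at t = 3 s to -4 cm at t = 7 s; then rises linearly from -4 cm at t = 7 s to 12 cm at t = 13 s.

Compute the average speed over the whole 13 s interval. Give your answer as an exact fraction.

54/13 cm/s

Average speed = (total path length)/(elapsed time); on a piecewise-linear x-t graph the path length is Σ|Δx|.
0–2 s: |Δx| = |10 − -10| = 20 cm
2–3 s: |Δx| = |12 − 10| = 2 cm
3–7 s: |Δx| = |-4 − 12| = 16 cm
7–13 s: |Δx| = |12 − -4| = 16 cm
Total path = 54 cm; average speed = 54/13 = 54/13 cm/s.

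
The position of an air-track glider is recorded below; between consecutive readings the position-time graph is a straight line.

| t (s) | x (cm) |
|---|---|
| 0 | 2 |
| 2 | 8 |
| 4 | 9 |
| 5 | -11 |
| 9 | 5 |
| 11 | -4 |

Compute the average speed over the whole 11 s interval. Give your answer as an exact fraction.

Average speed = (total path length)/(elapsed time); on a piecewise-linear x-t graph the path length is Σ|Δx|.
0–2 s: |Δx| = |8 − 2| = 6 cm
2–4 s: |Δx| = |9 − 8| = 1 cm
4–5 s: |Δx| = |-11 − 9| = 20 cm
5–9 s: |Δx| = |5 − -11| = 16 cm
9–11 s: |Δx| = |-4 − 5| = 9 cm
Total path = 52 cm; average speed = 52/11 = 52/11 cm/s.

52/11 cm/s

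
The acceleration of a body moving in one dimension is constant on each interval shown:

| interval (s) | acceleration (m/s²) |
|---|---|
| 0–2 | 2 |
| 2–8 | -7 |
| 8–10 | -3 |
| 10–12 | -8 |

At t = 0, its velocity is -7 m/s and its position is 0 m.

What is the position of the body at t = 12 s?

-368 m

On each constant-a segment, Δv = aΔt and Δx = v₀Δt + ½aΔt²; chain segment to segment.
0–2 s: v starts -7 m/s; Δx = -7·2 + ½·2·2² = -10 m; v ends -3 m/s.
2–8 s: v starts -3 m/s; Δx = -3·6 + ½·-7·6² = -144 m; v ends -45 m/s.
8–10 s: v starts -45 m/s; Δx = -45·2 + ½·-3·2² = -96 m; v ends -51 m/s.
10–12 s: v starts -51 m/s; Δx = -51·2 + ½·-8·2² = -118 m; v ends -67 m/s.
x(12) = 0 + Σ Δx = -368 m.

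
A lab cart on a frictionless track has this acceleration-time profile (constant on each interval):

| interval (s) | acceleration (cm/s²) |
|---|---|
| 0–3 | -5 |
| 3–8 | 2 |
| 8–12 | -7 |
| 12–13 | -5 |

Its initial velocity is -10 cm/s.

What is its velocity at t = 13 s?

-48 cm/s

Δv equals the area under the a-t graph; then v = v₀ + Δv.
0–3 s: -5 × 3 = -15 cm/s
3–8 s: 2 × 5 = 10 cm/s
8–12 s: -7 × 4 = -28 cm/s
12–13 s: -5 × 1 = -5 cm/s
Δv = -38 cm/s, so v(13) = -10 + (-38) = -48 cm/s.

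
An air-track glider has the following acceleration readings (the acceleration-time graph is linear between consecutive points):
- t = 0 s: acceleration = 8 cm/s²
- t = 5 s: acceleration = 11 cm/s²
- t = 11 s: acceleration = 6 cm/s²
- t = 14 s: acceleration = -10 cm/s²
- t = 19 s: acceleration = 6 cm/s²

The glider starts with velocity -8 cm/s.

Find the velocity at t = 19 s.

74.5 cm/s

Δv equals the area under the a-t graph; then v = v₀ + Δv.
0–5 s: ½(8 + 11)(5) = 47.5 cm/s
5–11 s: ½(11 + 6)(6) = 51 cm/s
11–14 s: ½(6 + -10)(3) = -6 cm/s
14–19 s: ½(-10 + 6)(5) = -10 cm/s
Δv = 82.5 cm/s, so v(19) = -8 + (82.5) = 74.5 cm/s.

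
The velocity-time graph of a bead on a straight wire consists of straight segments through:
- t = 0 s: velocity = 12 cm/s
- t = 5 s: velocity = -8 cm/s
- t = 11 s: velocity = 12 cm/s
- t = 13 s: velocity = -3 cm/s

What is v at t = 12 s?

On 11–13 s the graph is linear from 12 to -3 cm/s: v(12) = 12 + (-3 − 12)·(12 − 11)/(13 − 11) = 4.5 cm/s.

4.5 cm/s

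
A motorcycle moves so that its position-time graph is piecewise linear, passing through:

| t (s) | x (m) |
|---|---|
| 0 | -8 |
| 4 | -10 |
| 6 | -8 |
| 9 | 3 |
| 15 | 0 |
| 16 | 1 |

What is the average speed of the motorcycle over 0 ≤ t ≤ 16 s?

Average speed = (total path length)/(elapsed time); on a piecewise-linear x-t graph the path length is Σ|Δx|.
0–4 s: |Δx| = |-10 − -8| = 2 m
4–6 s: |Δx| = |-8 − -10| = 2 m
6–9 s: |Δx| = |3 − -8| = 11 m
9–15 s: |Δx| = |0 − 3| = 3 m
15–16 s: |Δx| = |1 − 0| = 1 m
Total path = 19 m; average speed = 19/16 = 1.1875 m/s.

1.1875 m/s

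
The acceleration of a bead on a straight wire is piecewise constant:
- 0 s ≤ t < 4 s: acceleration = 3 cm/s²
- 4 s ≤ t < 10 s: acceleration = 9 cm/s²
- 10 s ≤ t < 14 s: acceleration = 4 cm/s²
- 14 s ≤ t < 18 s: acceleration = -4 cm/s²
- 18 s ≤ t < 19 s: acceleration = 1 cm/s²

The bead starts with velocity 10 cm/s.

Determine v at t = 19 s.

Δv equals the area under the a-t graph; then v = v₀ + Δv.
0–4 s: 3 × 4 = 12 cm/s
4–10 s: 9 × 6 = 54 cm/s
10–14 s: 4 × 4 = 16 cm/s
14–18 s: -4 × 4 = -16 cm/s
18–19 s: 1 × 1 = 1 cm/s
Δv = 67 cm/s, so v(19) = 10 + (67) = 77 cm/s.

77 cm/s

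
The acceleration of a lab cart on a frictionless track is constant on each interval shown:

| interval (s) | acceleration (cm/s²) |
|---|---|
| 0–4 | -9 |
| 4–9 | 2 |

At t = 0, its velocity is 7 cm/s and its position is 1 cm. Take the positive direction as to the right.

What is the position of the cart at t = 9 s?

-163 cm

On each constant-a segment, Δv = aΔt and Δx = v₀Δt + ½aΔt²; chain segment to segment.
0–4 s: v starts 7 cm/s; Δx = 7·4 + ½·-9·4² = -44 cm; v ends -29 cm/s.
4–9 s: v starts -29 cm/s; Δx = -29·5 + ½·2·5² = -120 cm; v ends -19 cm/s.
x(9) = 1 + Σ Δx = -163 cm.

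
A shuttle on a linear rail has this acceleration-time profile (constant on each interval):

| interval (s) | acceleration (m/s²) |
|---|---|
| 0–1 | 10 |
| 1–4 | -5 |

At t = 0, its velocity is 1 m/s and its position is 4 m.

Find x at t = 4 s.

On each constant-a segment, Δv = aΔt and Δx = v₀Δt + ½aΔt²; chain segment to segment.
0–1 s: v starts 1 m/s; Δx = 1·1 + ½·10·1² = 6 m; v ends 11 m/s.
1–4 s: v starts 11 m/s; Δx = 11·3 + ½·-5·3² = 10.5 m; v ends -4 m/s.
x(4) = 4 + Σ Δx = 20.5 m.

20.5 m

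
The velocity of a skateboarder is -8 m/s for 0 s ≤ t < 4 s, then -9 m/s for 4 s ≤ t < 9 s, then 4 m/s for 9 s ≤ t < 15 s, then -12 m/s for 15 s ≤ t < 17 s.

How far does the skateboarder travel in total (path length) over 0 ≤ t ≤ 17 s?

125 m

Distance (not displacement) is the total path length: add the absolute areas under v-t.
0–4 s: |-8| × 4 = 32 m
4–9 s: |-9| × 5 = 45 m
9–15 s: |4| × 6 = 24 m
15–17 s: |-12| × 2 = 24 m
Total distance = 125 m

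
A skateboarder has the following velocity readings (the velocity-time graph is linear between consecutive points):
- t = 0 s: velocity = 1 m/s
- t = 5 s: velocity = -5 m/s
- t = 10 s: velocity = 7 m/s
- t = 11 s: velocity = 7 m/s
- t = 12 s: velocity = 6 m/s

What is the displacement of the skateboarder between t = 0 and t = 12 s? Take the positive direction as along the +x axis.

8.5 m

Net displacement equals the area under the velocity-time graph (areas below the axis count negative).
0–5 s: ½(1 + -5)(5) = -10 m
5–10 s: ½(-5 + 7)(5) = 5 m
10–11 s: 7 × 1 = 7 m
11–12 s: ½(7 + 6)(1) = 6.5 m
Net displacement = 8.5 m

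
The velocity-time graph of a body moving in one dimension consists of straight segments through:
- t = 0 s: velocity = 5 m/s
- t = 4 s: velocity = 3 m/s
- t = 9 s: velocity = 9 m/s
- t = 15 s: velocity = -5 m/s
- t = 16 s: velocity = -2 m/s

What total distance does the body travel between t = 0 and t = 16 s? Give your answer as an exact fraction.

1011/14 m

Total distance travelled is ∫|v| dt — sum the magnitudes of each area piece.
0–4 s: |½(5 + 3)(4)| = 16 m
4–9 s: |½(3 + 9)(5)| = 30 m
9–15 s: v = 0 at t = 90/7 s; triangle areas 243/14 + 75/14 = 159/7 m
15–16 s: |½(-5 + -2)(1)| = 3.5 m
Total distance = 1011/14 m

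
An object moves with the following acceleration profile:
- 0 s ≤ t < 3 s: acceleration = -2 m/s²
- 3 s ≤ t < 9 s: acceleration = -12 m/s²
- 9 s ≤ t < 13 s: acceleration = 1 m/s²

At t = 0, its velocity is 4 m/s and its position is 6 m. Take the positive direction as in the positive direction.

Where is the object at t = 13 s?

-507 m

On each constant-a segment, Δv = aΔt and Δx = v₀Δt + ½aΔt²; chain segment to segment.
0–3 s: v starts 4 m/s; Δx = 4·3 + ½·-2·3² = 3 m; v ends -2 m/s.
3–9 s: v starts -2 m/s; Δx = -2·6 + ½·-12·6² = -228 m; v ends -74 m/s.
9–13 s: v starts -74 m/s; Δx = -74·4 + ½·1·4² = -288 m; v ends -70 m/s.
x(13) = 6 + Σ Δx = -507 m.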